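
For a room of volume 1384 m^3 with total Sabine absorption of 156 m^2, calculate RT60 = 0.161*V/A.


RT60 = 0.161 * 1384 / 156 = 1.4284 s


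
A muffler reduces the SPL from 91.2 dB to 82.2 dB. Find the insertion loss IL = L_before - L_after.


Insertion loss = SPL without muffler - SPL with muffler
IL = 91.2 - 82.2 = 9 dB


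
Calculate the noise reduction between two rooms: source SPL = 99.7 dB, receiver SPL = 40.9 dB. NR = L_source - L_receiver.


NR = L_source - L_receiver (difference between source and receiving room levels)
NR = 99.7 - 40.9 = 58.8 dB


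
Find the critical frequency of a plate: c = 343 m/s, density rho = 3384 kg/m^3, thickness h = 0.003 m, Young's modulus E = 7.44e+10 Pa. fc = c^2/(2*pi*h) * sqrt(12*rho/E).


12*rho/E = 12*3384/7.44e+10 = 5.45806e-07
sqrt(12*rho/E) = sqrt(5.45806e-07) = 0.000738787
c^2/(2*pi*h) = 343^2/(2*pi*0.003) = 6.24147e+06
fc = 6.24147e+06 * 0.000738787 = 4611.1 Hz


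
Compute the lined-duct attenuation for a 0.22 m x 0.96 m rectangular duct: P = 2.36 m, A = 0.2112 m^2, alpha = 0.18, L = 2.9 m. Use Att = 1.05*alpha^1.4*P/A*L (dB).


alpha^1.4 = 0.18^1.4 = 0.0906529
Attenuation rate = 1.05 * alpha^1.4 * P / A
= 1.05 * 0.0906529 * 2.36 / 0.2112 = 1.06363 dB/m
Total Att = 1.06363 * 2.9 = 3.0845 dB


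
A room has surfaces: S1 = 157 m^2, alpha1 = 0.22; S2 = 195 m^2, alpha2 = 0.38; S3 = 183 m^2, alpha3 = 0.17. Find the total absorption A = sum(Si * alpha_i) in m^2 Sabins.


157 * 0.22 = 34.54
195 * 0.38 = 74.1
183 * 0.17 = 31.11
A_total = 34.54 + 74.1 + 31.11 = 139.75 m^2


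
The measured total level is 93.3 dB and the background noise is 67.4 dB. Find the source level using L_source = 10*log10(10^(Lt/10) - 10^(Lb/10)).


10^(93.3/10) = 2.13796e+09
10^(67.4/10) = 5.49541e+06
Difference = 2.13796e+09 - 5.49541e+06 = 2.13246e+09
L_source = 10*log10(2.13246e+09) = 93.289 dB


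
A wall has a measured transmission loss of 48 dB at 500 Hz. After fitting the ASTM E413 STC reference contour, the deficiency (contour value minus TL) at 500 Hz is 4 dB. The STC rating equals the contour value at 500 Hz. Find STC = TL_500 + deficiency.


By ASTM E413, STC = value of the fitted reference contour at 500 Hz.
Contour value at 500 Hz = TL_500 + deficiency = 48 + 4 = 52
STC = 52


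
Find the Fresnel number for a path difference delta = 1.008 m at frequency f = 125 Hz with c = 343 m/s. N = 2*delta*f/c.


N = 2*delta*f/c = 2*delta/lambda, where lambda = c/f
lambda = 343 / 125 = 2.744 m
N = 2 * 1.008 / 2.744 = 0.73469


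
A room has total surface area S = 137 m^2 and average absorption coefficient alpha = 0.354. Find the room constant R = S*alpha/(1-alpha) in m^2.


R = 137 * 0.354 / (1 - 0.354) = 75.074 m^2


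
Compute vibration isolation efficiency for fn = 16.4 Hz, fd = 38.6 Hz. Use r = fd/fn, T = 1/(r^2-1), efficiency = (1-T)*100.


r = 38.6 / 16.4 = 2.35366
r^2 - 1 = 2.35366^2 - 1 = 4.53972
T = 1/4.53972 = 0.220278
Efficiency = (1 - 0.220278)*100 = 77.972 %


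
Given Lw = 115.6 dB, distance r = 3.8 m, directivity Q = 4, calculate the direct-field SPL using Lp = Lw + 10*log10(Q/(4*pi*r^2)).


4*pi*r^2 = 4*pi*3.8^2 = 181.458 m^2
Q / (4*pi*r^2) = 4 / 181.458 = 0.0220437
Lp = 115.6 + 10*log10(0.0220437) = 99.033 dB


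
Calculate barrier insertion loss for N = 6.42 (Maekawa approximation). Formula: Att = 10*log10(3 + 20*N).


3 + 20*N = 3 + 20*6.42 = 131.4
Att = 10*log10(131.4) = 21.186 dB


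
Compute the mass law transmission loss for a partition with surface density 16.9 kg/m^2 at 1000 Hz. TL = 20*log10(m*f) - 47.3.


m * f = 16.9 * 1000 = 16900
20*log10(16900) = 84.5577 dB
TL = 84.5577 - 47.3 = 37.258 dB


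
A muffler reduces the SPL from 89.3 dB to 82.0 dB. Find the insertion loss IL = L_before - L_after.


Insertion loss = SPL without muffler - SPL with muffler
IL = 89.3 - 82.0 = 7.3 dB


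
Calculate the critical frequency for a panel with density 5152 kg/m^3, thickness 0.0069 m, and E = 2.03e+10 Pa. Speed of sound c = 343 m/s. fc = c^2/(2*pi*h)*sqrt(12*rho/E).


12*rho/E = 12*5152/2.03e+10 = 3.04552e-06
sqrt(12*rho/E) = sqrt(3.04552e-06) = 0.00174514
c^2/(2*pi*h) = 343^2/(2*pi*0.0069) = 2.71368e+06
fc = 2.71368e+06 * 0.00174514 = 4735.8 Hz


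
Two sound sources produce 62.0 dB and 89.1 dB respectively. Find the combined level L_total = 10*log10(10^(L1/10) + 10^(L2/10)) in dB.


10^(62.0/10) = 1.58489e+06
10^(89.1/10) = 8.12831e+08
Sum = 1.58489e+06 + 8.12831e+08 = 8.14416e+08
L_total = 10*log10(8.14416e+08) = 89.108 dB


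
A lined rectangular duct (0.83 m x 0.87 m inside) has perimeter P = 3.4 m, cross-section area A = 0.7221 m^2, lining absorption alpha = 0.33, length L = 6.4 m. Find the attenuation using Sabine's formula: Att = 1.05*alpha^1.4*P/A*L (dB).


alpha^1.4 = 0.33^1.4 = 0.211797
Attenuation rate = 1.05 * alpha^1.4 * P / A
= 1.05 * 0.211797 * 3.4 / 0.7221 = 1.04711 dB/m
Total Att = 1.04711 * 6.4 = 6.7015 dB


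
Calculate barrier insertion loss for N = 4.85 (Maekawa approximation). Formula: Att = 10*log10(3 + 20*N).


3 + 20*N = 3 + 20*4.85 = 100
Att = 10*log10(100) = 20 dB


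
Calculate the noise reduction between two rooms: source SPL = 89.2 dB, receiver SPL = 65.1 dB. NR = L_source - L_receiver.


NR = L_source - L_receiver (difference between source and receiving room levels)
NR = 89.2 - 65.1 = 24.1 dB


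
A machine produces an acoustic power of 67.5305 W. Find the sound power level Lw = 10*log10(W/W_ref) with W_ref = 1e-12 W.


W / W_ref = 67.5305 / 1e-12 = 6.75305e+13
Lw = 10 * log10(6.75305e+13) = 138.29 dB


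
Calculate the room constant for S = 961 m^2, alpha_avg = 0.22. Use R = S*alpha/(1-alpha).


R = 961 * 0.22 / (1 - 0.22) = 271.05 m^2


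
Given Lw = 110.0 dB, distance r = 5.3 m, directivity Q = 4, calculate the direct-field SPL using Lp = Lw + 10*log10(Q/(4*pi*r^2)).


4*pi*r^2 = 4*pi*5.3^2 = 352.989 m^2
Q / (4*pi*r^2) = 4 / 352.989 = 0.0113318
Lp = 110.0 + 10*log10(0.0113318) = 90.543 dB


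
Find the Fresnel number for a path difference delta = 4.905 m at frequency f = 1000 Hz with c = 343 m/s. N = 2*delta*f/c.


N = 2*delta*f/c = 2*delta/lambda, where lambda = c/f
lambda = 343 / 1000 = 0.343 m
N = 2 * 4.905 / 0.343 = 28.601


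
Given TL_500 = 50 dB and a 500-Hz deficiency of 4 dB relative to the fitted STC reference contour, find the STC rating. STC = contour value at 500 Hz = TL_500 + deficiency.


By ASTM E413, STC = value of the fitted reference contour at 500 Hz.
Contour value at 500 Hz = TL_500 + deficiency = 50 + 4 = 54
STC = 54


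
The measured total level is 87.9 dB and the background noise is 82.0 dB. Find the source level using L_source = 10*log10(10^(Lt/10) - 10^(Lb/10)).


10^(87.9/10) = 6.16595e+08
10^(82.0/10) = 1.58489e+08
Difference = 6.16595e+08 - 1.58489e+08 = 4.58106e+08
L_source = 10*log10(4.58106e+08) = 86.61 dB


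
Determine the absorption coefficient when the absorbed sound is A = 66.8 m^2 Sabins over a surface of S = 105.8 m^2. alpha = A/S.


Absorption coefficient = absorbed power / incident power
alpha = A / S = 66.8 / 105.8 = 0.63138


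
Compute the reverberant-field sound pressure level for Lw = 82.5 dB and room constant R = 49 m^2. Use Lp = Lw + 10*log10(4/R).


4/R = 4/49 = 0.0816327
Lp = 82.5 + 10*log10(0.0816327) = 71.619 dB


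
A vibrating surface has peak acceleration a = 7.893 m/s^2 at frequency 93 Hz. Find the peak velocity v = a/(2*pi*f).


omega = 2*pi*f = 2*pi*93 = 584.336 rad/s
v = a / omega = 7.893 / 584.336 = 0.013508 m/s


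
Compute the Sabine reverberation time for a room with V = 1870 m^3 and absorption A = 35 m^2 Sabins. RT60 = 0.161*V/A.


RT60 = 0.161 * 1870 / 35 = 8.602 s


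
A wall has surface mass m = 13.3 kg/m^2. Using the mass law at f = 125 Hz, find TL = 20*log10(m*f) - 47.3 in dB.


m * f = 13.3 * 125 = 1662.5
20*log10(1662.5) = 64.4152 dB
TL = 64.4152 - 47.3 = 17.115 dB


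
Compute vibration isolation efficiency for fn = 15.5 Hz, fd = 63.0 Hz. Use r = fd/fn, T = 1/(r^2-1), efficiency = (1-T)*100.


r = 63.0 / 15.5 = 4.06452
r^2 - 1 = 4.06452^2 - 1 = 15.5203
T = 1/15.5203 = 0.0644317
Efficiency = (1 - 0.0644317)*100 = 93.557 %


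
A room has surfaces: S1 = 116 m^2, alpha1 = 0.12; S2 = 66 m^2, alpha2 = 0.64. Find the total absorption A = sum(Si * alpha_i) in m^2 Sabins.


116 * 0.12 = 13.92
66 * 0.64 = 42.24
A_total = 13.92 + 42.24 = 56.16 m^2


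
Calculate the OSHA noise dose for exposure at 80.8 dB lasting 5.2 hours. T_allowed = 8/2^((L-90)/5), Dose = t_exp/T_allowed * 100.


T_allowed = 8 / 2^((80.8 - 90)/5) = 28.6408 hr
Dose = 5.2 / 28.6408 * 100 = 18.156 %


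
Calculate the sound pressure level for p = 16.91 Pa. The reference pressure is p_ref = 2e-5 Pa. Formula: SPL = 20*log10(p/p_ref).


p / p_ref = 16.91 / 2e-5 = 845500
SPL = 20 * log10(845500) = 118.54 dB


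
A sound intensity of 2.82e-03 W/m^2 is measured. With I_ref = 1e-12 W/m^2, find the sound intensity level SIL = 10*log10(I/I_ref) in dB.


I / I_ref = 2.82e-03 / 1e-12 = 2.82e+09
SIL = 10 * log10(2.82e+09) = 94.502 dB


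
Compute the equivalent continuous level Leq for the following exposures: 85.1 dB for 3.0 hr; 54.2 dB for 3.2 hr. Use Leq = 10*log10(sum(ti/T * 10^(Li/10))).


T_total = 3.0 + 3.2 = 6.2 hr
(3.0/6.2) * 10^(85.1/10) = 1.56578e+08
(3.2/6.2) * 10^(54.2/10) = 135756
Sum = 1.56578e+08 + 135756 = 1.56714e+08
Leq = 10*log10(1.56714e+08) = 81.951 dB


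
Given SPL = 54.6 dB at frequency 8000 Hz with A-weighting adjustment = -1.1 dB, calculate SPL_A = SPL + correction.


A-weighting table: 8000 Hz -> -1.1 dB correction
SPL_A = SPL + correction = 54.6 + (-1.1) = 53.5 dBA


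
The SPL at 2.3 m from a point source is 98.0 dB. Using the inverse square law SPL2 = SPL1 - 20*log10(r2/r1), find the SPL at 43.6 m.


r2/r1 = 43.6/2.3 = 18.9565
Correction = 20*log10(18.9565) = 25.5552 dB
SPL2 = 98.0 - 25.5552 = 72.445 dB


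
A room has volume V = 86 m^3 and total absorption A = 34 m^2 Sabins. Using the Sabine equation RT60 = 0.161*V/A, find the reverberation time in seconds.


RT60 = 0.161 * 86 / 34 = 0.40724 s


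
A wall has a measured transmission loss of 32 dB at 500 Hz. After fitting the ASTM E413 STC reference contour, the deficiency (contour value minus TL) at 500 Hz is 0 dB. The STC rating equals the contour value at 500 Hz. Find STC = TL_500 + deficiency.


By ASTM E413, STC = value of the fitted reference contour at 500 Hz.
Contour value at 500 Hz = TL_500 + deficiency = 32 + 0 = 32
STC = 32


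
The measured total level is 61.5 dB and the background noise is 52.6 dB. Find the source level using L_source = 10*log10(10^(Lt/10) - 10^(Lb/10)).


10^(61.5/10) = 1.41254e+06
10^(52.6/10) = 181970
Difference = 1.41254e+06 - 181970 = 1.23057e+06
L_source = 10*log10(1.23057e+06) = 60.901 dB


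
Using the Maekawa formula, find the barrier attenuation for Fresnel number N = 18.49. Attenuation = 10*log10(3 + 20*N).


3 + 20*N = 3 + 20*18.49 = 372.8
Att = 10*log10(372.8) = 25.715 dB


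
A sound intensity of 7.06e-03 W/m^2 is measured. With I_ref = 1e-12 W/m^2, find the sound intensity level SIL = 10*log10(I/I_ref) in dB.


I / I_ref = 7.06e-03 / 1e-12 = 7.06e+09
SIL = 10 * log10(7.06e+09) = 98.488 dB


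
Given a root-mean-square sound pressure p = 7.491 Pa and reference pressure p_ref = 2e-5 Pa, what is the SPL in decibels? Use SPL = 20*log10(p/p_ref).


p / p_ref = 7.491 / 2e-5 = 374550
SPL = 20 * log10(374550) = 111.47 dB


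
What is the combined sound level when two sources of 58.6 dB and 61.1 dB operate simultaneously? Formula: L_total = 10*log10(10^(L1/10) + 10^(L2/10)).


10^(58.6/10) = 724436
10^(61.1/10) = 1.28825e+06
Sum = 724436 + 1.28825e+06 = 2.01269e+06
L_total = 10*log10(2.01269e+06) = 63.038 dB


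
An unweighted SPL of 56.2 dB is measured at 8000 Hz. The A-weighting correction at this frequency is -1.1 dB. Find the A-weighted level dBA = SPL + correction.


A-weighting table: 8000 Hz -> -1.1 dB correction
SPL_A = SPL + correction = 56.2 + (-1.1) = 55.1 dBA


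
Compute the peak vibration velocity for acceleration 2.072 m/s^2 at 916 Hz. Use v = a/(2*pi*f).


omega = 2*pi*f = 2*pi*916 = 5755.4 rad/s
v = a / omega = 2.072 / 5755.4 = 0.00036001 m/s


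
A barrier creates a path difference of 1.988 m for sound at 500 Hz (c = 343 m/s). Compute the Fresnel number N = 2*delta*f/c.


N = 2*delta*f/c = 2*delta/lambda, where lambda = c/f
lambda = 343 / 500 = 0.686 m
N = 2 * 1.988 / 0.686 = 5.7959


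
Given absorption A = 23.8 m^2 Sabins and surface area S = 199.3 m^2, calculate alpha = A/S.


Absorption coefficient = absorbed power / incident power
alpha = A / S = 23.8 / 199.3 = 0.11942


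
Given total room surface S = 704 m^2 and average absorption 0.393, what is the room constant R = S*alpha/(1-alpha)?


R = 704 * 0.393 / (1 - 0.393) = 455.8 m^2


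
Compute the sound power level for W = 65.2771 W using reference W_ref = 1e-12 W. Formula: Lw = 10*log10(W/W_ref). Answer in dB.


W / W_ref = 65.2771 / 1e-12 = 6.52771e+13
Lw = 10 * log10(6.52771e+13) = 138.15 dB


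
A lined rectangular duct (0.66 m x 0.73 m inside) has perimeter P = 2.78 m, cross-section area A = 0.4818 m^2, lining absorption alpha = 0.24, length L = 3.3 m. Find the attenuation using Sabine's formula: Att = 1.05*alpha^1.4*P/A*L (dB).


alpha^1.4 = 0.24^1.4 = 0.135611
Attenuation rate = 1.05 * alpha^1.4 * P / A
= 1.05 * 0.135611 * 2.78 / 0.4818 = 0.821603 dB/m
Total Att = 0.821603 * 3.3 = 2.7113 dB


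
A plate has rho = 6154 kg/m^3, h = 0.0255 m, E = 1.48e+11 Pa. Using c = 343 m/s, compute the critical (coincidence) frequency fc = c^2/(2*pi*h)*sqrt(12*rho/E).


12*rho/E = 12*6154/1.48e+11 = 4.98973e-07
sqrt(12*rho/E) = sqrt(4.98973e-07) = 0.00070638
c^2/(2*pi*h) = 343^2/(2*pi*0.0255) = 734291
fc = 734291 * 0.00070638 = 518.69 Hz


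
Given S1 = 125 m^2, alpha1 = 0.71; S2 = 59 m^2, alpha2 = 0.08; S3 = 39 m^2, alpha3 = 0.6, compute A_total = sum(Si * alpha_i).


125 * 0.71 = 88.75
59 * 0.08 = 4.72
39 * 0.6 = 23.4
A_total = 88.75 + 4.72 + 23.4 = 116.87 m^2


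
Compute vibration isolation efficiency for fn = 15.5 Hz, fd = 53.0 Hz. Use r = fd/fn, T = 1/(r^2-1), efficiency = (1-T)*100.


r = 53.0 / 15.5 = 3.41935
r^2 - 1 = 3.41935^2 - 1 = 10.692
T = 1/10.692 = 0.0935279
Efficiency = (1 - 0.0935279)*100 = 90.647 %


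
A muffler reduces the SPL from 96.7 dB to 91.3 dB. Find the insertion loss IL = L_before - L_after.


Insertion loss = SPL without muffler - SPL with muffler
IL = 96.7 - 91.3 = 5.4 dB


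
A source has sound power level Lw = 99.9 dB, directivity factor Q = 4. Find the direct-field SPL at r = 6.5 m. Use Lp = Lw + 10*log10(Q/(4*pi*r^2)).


4*pi*r^2 = 4*pi*6.5^2 = 530.929 m^2
Q / (4*pi*r^2) = 4 / 530.929 = 0.00753396
Lp = 99.9 + 10*log10(0.00753396) = 78.67 dB


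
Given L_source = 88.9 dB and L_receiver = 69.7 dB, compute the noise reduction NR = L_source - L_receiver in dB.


NR = L_source - L_receiver (difference between source and receiving room levels)
NR = 88.9 - 69.7 = 19.2 dB


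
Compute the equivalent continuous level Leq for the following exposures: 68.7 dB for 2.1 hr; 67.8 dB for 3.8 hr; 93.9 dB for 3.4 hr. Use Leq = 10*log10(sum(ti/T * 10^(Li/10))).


T_total = 2.1 + 3.8 + 3.4 = 9.3 hr
(2.1/9.3) * 10^(68.7/10) = 1.67393e+06
(3.8/9.3) * 10^(67.8/10) = 2.46207e+06
(3.4/9.3) * 10^(93.9/10) = 8.9742e+08
Sum = 1.67393e+06 + 2.46207e+06 + 8.9742e+08 = 9.01556e+08
Leq = 10*log10(9.01556e+08) = 89.55 dB


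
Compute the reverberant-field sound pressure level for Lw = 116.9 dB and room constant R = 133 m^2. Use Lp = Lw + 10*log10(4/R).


4/R = 4/133 = 0.0300752
Lp = 116.9 + 10*log10(0.0300752) = 101.68 dB


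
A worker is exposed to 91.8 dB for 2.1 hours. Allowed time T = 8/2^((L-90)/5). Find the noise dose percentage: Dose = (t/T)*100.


T_allowed = 8 / 2^((91.8 - 90)/5) = 6.23332 hr
Dose = 2.1 / 6.23332 * 100 = 33.69 %


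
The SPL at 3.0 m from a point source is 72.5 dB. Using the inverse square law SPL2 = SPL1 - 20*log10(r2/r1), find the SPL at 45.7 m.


r2/r1 = 45.7/3.0 = 15.2333
Correction = 20*log10(15.2333) = 23.6559 dB
SPL2 = 72.5 - 23.6559 = 48.844 dB


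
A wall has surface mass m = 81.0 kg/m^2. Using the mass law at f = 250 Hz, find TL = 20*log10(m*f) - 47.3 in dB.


m * f = 81.0 * 250 = 20250
20*log10(20250) = 86.1285 dB
TL = 86.1285 - 47.3 = 38.829 dB


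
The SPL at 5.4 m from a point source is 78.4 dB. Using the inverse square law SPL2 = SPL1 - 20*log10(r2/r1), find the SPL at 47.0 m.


r2/r1 = 47.0/5.4 = 8.7037
Correction = 20*log10(8.7037) = 18.7941 dB
SPL2 = 78.4 - 18.7941 = 59.606 dB


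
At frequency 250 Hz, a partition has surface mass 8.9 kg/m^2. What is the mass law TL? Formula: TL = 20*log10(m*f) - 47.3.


m * f = 8.9 * 250 = 2225
20*log10(2225) = 66.9466 dB
TL = 66.9466 - 47.3 = 19.647 dB


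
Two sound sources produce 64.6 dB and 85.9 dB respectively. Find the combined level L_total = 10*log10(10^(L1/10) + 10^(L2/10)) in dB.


10^(64.6/10) = 2.88403e+06
10^(85.9/10) = 3.89045e+08
Sum = 2.88403e+06 + 3.89045e+08 = 3.91929e+08
L_total = 10*log10(3.91929e+08) = 85.932 dB


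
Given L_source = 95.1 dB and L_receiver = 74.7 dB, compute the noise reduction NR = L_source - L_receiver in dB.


NR = L_source - L_receiver (difference between source and receiving room levels)
NR = 95.1 - 74.7 = 20.4 dB


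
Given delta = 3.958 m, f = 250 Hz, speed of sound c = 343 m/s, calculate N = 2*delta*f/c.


N = 2*delta*f/c = 2*delta/lambda, where lambda = c/f
lambda = 343 / 250 = 1.372 m
N = 2 * 3.958 / 1.372 = 5.7697


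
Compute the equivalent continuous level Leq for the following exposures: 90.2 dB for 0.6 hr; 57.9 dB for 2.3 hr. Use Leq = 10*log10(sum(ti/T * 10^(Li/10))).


T_total = 0.6 + 2.3 = 2.9 hr
(0.6/2.9) * 10^(90.2/10) = 2.16647e+08
(2.3/2.9) * 10^(57.9/10) = 489024
Sum = 2.16647e+08 + 489024 = 2.17136e+08
Leq = 10*log10(2.17136e+08) = 83.367 dB


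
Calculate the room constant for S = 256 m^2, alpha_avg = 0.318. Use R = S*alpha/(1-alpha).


R = 256 * 0.318 / (1 - 0.318) = 119.37 m^2


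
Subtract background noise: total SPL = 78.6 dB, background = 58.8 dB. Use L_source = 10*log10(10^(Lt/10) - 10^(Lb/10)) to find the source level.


10^(78.6/10) = 7.24436e+07
10^(58.8/10) = 758578
Difference = 7.24436e+07 - 758578 = 7.1685e+07
L_source = 10*log10(7.1685e+07) = 78.554 dB


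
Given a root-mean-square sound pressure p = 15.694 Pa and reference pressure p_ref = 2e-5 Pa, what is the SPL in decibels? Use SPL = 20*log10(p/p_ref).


p / p_ref = 15.694 / 2e-5 = 784700
SPL = 20 * log10(784700) = 117.89 dB


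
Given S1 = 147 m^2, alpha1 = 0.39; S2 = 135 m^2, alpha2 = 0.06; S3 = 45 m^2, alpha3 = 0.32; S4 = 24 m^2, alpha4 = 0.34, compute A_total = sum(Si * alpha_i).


147 * 0.39 = 57.33
135 * 0.06 = 8.1
45 * 0.32 = 14.4
24 * 0.34 = 8.16
A_total = 57.33 + 8.1 + 14.4 + 8.16 = 87.99 m^2


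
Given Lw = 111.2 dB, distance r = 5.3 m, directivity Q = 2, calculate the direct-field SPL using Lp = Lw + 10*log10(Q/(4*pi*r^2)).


4*pi*r^2 = 4*pi*5.3^2 = 352.989 m^2
Q / (4*pi*r^2) = 2 / 352.989 = 0.0056659
Lp = 111.2 + 10*log10(0.0056659) = 88.733 dB


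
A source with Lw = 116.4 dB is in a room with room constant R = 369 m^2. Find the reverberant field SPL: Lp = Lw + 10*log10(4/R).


4/R = 4/369 = 0.0108401
Lp = 116.4 + 10*log10(0.0108401) = 96.75 dB


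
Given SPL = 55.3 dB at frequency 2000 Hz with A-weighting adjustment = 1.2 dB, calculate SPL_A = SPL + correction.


A-weighting table: 2000 Hz -> 1.2 dB correction
SPL_A = SPL + correction = 55.3 + (1.2) = 56.5 dBA


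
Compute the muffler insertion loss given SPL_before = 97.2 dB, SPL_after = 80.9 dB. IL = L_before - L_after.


Insertion loss = SPL without muffler - SPL with muffler
IL = 97.2 - 80.9 = 16.3 dB


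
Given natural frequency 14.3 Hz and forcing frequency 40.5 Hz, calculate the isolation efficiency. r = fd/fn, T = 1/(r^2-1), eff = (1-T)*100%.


r = 40.5 / 14.3 = 2.83217
r^2 - 1 = 2.83217^2 - 1 = 7.02119
T = 1/7.02119 = 0.142426
Efficiency = (1 - 0.142426)*100 = 85.757 %


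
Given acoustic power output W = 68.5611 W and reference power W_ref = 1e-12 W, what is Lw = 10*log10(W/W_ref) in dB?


W / W_ref = 68.5611 / 1e-12 = 6.85611e+13
Lw = 10 * log10(6.85611e+13) = 138.36 dB


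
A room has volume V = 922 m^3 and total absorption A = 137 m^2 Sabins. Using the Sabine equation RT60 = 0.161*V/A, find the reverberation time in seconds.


RT60 = 0.161 * 922 / 137 = 1.0835 s


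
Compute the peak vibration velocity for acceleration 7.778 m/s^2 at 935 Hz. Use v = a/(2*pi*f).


omega = 2*pi*f = 2*pi*935 = 5874.78 rad/s
v = a / omega = 7.778 / 5874.78 = 0.001324 m/s


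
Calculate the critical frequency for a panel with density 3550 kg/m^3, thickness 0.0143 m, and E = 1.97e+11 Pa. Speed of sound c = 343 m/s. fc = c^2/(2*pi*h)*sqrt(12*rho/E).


12*rho/E = 12*3550/1.97e+11 = 2.16244e-07
sqrt(12*rho/E) = sqrt(2.16244e-07) = 0.00046502
c^2/(2*pi*h) = 343^2/(2*pi*0.0143) = 1.3094e+06
fc = 1.3094e+06 * 0.00046502 = 608.9 Hz


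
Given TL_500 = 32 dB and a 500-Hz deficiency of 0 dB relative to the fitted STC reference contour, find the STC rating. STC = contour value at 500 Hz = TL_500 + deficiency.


By ASTM E413, STC = value of the fitted reference contour at 500 Hz.
Contour value at 500 Hz = TL_500 + deficiency = 32 + 0 = 32
STC = 32


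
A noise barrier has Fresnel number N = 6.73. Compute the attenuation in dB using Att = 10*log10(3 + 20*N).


3 + 20*N = 3 + 20*6.73 = 137.6
Att = 10*log10(137.6) = 21.386 dB


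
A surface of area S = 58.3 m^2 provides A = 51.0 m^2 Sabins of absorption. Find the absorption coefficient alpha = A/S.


Absorption coefficient = absorbed power / incident power
alpha = A / S = 51.0 / 58.3 = 0.87479


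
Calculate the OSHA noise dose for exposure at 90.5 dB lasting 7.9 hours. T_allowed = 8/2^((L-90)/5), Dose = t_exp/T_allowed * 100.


T_allowed = 8 / 2^((90.5 - 90)/5) = 7.46426 hr
Dose = 7.9 / 7.46426 * 100 = 105.84 %


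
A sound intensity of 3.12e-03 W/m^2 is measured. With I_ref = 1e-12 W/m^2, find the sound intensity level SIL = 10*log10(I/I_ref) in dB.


I / I_ref = 3.12e-03 / 1e-12 = 3.12e+09
SIL = 10 * log10(3.12e+09) = 94.942 dB


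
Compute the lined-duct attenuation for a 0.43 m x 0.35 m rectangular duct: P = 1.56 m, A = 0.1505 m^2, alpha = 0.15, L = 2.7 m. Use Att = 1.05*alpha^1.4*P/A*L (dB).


alpha^1.4 = 0.15^1.4 = 0.0702308
Attenuation rate = 1.05 * alpha^1.4 * P / A
= 1.05 * 0.0702308 * 1.56 / 0.1505 = 0.764372 dB/m
Total Att = 0.764372 * 2.7 = 2.0638 dB


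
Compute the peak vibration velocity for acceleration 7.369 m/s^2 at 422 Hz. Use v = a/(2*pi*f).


omega = 2*pi*f = 2*pi*422 = 2651.5 rad/s
v = a / omega = 7.369 / 2651.5 = 0.0027792 m/s


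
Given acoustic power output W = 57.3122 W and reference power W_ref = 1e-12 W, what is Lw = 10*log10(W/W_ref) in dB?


W / W_ref = 57.3122 / 1e-12 = 5.73122e+13
Lw = 10 * log10(5.73122e+13) = 137.58 dB


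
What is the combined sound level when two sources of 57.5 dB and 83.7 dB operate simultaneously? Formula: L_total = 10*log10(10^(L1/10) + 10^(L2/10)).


10^(57.5/10) = 562341
10^(83.7/10) = 2.34423e+08
Sum = 562341 + 2.34423e+08 = 2.34985e+08
L_total = 10*log10(2.34985e+08) = 83.71 dB


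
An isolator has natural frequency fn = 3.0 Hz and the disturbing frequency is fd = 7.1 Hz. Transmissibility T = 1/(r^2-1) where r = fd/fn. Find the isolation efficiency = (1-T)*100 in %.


r = 7.1 / 3.0 = 2.36667
r^2 - 1 = 2.36667^2 - 1 = 4.60113
T = 1/4.60113 = 0.217338
Efficiency = (1 - 0.217338)*100 = 78.266 %


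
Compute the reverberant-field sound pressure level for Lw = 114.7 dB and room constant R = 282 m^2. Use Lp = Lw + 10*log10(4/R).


4/R = 4/282 = 0.0141844
Lp = 114.7 + 10*log10(0.0141844) = 96.218 dB


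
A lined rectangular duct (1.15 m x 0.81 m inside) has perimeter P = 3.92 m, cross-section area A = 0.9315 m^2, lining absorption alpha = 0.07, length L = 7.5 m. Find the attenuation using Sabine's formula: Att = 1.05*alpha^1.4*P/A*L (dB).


alpha^1.4 = 0.07^1.4 = 0.0241622
Attenuation rate = 1.05 * alpha^1.4 * P / A
= 1.05 * 0.0241622 * 3.92 / 0.9315 = 0.106765 dB/m
Total Att = 0.106765 * 7.5 = 0.80074 dB


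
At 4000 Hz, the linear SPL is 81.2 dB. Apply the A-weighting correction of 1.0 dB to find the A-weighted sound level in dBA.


A-weighting table: 4000 Hz -> 1.0 dB correction
SPL_A = SPL + correction = 81.2 + (1.0) = 82.2 dBA


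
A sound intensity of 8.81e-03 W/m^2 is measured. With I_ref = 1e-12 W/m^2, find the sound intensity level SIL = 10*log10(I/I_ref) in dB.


I / I_ref = 8.81e-03 / 1e-12 = 8.81e+09
SIL = 10 * log10(8.81e+09) = 99.45 dB


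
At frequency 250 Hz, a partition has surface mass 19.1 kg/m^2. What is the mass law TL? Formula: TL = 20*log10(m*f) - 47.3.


m * f = 19.1 * 250 = 4775
20*log10(4775) = 73.5795 dB
TL = 73.5795 - 47.3 = 26.279 dB


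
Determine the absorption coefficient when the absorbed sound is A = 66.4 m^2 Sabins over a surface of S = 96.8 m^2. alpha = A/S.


Absorption coefficient = absorbed power / incident power
alpha = A / S = 66.4 / 96.8 = 0.68595


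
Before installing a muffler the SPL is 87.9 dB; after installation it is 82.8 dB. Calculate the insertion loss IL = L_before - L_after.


Insertion loss = SPL without muffler - SPL with muffler
IL = 87.9 - 82.8 = 5.1 dB


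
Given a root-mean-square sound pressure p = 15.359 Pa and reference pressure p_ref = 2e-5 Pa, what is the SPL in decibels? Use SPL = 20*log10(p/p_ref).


p / p_ref = 15.359 / 2e-5 = 767950
SPL = 20 * log10(767950) = 117.71 dB


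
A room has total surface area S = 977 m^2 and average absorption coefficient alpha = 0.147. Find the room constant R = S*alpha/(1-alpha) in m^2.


R = 977 * 0.147 / (1 - 0.147) = 168.37 m^2


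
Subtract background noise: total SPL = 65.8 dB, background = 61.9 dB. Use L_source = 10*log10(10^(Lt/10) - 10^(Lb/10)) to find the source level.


10^(65.8/10) = 3.80189e+06
10^(61.9/10) = 1.54882e+06
Difference = 3.80189e+06 - 1.54882e+06 = 2.25307e+06
L_source = 10*log10(2.25307e+06) = 63.528 dB


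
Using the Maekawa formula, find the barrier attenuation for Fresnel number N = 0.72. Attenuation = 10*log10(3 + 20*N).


3 + 20*N = 3 + 20*0.72 = 17.4
Att = 10*log10(17.4) = 12.405 dB


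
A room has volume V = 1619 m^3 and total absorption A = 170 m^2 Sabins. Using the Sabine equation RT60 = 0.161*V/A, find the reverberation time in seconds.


RT60 = 0.161 * 1619 / 170 = 1.5333 s


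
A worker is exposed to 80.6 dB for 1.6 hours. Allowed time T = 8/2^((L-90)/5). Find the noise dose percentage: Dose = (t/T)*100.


T_allowed = 8 / 2^((80.6 - 90)/5) = 29.446 hr
Dose = 1.6 / 29.446 * 100 = 5.4337 %


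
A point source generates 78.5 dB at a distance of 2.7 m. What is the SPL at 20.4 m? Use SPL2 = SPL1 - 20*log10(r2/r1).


r2/r1 = 20.4/2.7 = 7.55556
Correction = 20*log10(7.55556) = 17.5653 dB
SPL2 = 78.5 - 17.5653 = 60.935 dB


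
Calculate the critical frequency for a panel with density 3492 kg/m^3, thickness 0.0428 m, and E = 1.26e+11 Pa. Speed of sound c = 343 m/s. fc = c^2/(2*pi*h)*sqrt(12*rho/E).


12*rho/E = 12*3492/1.26e+11 = 3.32571e-07
sqrt(12*rho/E) = sqrt(3.32571e-07) = 0.00057669
c^2/(2*pi*h) = 343^2/(2*pi*0.0428) = 437486
fc = 437486 * 0.00057669 = 252.29 Hz


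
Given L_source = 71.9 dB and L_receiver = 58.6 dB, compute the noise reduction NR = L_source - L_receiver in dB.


NR = L_source - L_receiver (difference between source and receiving room levels)
NR = 71.9 - 58.6 = 13.3 dB


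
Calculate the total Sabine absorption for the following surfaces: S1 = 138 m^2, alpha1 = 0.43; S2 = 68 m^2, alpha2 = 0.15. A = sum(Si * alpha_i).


138 * 0.43 = 59.34
68 * 0.15 = 10.2
A_total = 59.34 + 10.2 = 69.54 m^2


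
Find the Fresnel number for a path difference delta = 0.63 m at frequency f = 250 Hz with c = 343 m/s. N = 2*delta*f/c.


N = 2*delta*f/c = 2*delta/lambda, where lambda = c/f
lambda = 343 / 250 = 1.372 m
N = 2 * 0.63 / 1.372 = 0.91837


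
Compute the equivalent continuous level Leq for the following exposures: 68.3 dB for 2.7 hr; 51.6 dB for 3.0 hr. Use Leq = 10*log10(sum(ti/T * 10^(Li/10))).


T_total = 2.7 + 3.0 = 5.7 hr
(2.7/5.7) * 10^(68.3/10) = 3.2025e+06
(3.0/5.7) * 10^(51.6/10) = 76075.8
Sum = 3.2025e+06 + 76075.8 = 3.27858e+06
Leq = 10*log10(3.27858e+06) = 65.157 dB


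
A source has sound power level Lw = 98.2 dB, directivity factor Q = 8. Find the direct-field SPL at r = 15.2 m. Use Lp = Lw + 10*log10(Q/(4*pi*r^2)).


4*pi*r^2 = 4*pi*15.2^2 = 2903.33 m^2
Q / (4*pi*r^2) = 8 / 2903.33 = 0.00275546
Lp = 98.2 + 10*log10(0.00275546) = 72.602 dB


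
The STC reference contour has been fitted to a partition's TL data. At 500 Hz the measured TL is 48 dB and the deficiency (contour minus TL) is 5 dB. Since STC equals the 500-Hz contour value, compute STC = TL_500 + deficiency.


By ASTM E413, STC = value of the fitted reference contour at 500 Hz.
Contour value at 500 Hz = TL_500 + deficiency = 48 + 5 = 53
STC = 53


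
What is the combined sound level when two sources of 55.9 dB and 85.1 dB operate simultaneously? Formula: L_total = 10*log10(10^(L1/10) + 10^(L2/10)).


10^(55.9/10) = 389045
10^(85.1/10) = 3.23594e+08
Sum = 389045 + 3.23594e+08 = 3.23983e+08
L_total = 10*log10(3.23983e+08) = 85.105 dB


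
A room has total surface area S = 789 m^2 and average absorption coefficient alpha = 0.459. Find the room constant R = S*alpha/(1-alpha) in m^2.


R = 789 * 0.459 / (1 - 0.459) = 669.41 m^2


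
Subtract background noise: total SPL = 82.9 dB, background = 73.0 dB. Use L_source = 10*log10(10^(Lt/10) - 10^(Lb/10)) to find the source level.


10^(82.9/10) = 1.94984e+08
10^(73.0/10) = 1.99526e+07
Difference = 1.94984e+08 - 1.99526e+07 = 1.75031e+08
L_source = 10*log10(1.75031e+08) = 82.431 dB


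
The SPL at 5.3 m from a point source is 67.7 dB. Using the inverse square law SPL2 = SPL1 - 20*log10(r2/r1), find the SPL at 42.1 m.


r2/r1 = 42.1/5.3 = 7.9434
Correction = 20*log10(7.9434) = 18.0001 dB
SPL2 = 67.7 - 18.0001 = 49.7 dB


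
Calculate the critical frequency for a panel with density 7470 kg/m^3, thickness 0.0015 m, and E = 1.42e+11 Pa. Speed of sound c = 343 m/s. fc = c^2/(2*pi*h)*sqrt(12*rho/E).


12*rho/E = 12*7470/1.42e+11 = 6.31268e-07
sqrt(12*rho/E) = sqrt(6.31268e-07) = 0.000794524
c^2/(2*pi*h) = 343^2/(2*pi*0.0015) = 1.24829e+07
fc = 1.24829e+07 * 0.000794524 = 9918 Hz


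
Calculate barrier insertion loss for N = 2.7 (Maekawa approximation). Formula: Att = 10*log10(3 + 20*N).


3 + 20*N = 3 + 20*2.7 = 57
Att = 10*log10(57) = 17.559 dB


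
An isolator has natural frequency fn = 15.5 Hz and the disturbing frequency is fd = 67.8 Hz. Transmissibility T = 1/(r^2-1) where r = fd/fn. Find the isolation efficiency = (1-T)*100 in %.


r = 67.8 / 15.5 = 4.37419
r^2 - 1 = 4.37419^2 - 1 = 18.1335
T = 1/18.1335 = 0.0551466
Efficiency = (1 - 0.0551466)*100 = 94.485 %


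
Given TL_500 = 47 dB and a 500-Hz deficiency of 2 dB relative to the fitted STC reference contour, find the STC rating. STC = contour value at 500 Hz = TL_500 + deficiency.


By ASTM E413, STC = value of the fitted reference contour at 500 Hz.
Contour value at 500 Hz = TL_500 + deficiency = 47 + 2 = 49
STC = 49


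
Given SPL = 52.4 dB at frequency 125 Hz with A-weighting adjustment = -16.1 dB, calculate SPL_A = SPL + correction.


A-weighting table: 125 Hz -> -16.1 dB correction
SPL_A = SPL + correction = 52.4 + (-16.1) = 36.3 dBA


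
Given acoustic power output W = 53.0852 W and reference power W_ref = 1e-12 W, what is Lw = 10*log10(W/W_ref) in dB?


W / W_ref = 53.0852 / 1e-12 = 5.30852e+13
Lw = 10 * log10(5.30852e+13) = 137.25 dB


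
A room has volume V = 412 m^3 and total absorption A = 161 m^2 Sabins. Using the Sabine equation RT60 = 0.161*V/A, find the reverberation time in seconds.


RT60 = 0.161 * 412 / 161 = 0.412 s


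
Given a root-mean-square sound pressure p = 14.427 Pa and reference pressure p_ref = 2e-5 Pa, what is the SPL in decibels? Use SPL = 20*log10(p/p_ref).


p / p_ref = 14.427 / 2e-5 = 721350
SPL = 20 * log10(721350) = 117.16 dB


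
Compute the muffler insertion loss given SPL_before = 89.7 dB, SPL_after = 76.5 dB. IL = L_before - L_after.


Insertion loss = SPL without muffler - SPL with muffler
IL = 89.7 - 76.5 = 13.2 dB


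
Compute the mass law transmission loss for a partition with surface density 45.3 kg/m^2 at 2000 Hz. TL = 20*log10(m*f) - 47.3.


m * f = 45.3 * 2000 = 90600
20*log10(90600) = 99.1426 dB
TL = 99.1426 - 47.3 = 51.843 dB


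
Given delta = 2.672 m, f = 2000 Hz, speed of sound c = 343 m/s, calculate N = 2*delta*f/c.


N = 2*delta*f/c = 2*delta/lambda, where lambda = c/f
lambda = 343 / 2000 = 0.1715 m
N = 2 * 2.672 / 0.1715 = 31.16


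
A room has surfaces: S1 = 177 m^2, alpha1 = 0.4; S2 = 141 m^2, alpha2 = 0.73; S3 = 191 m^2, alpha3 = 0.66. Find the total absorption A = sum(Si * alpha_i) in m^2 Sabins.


177 * 0.4 = 70.8
141 * 0.73 = 102.93
191 * 0.66 = 126.06
A_total = 70.8 + 102.93 + 126.06 = 299.79 m^2


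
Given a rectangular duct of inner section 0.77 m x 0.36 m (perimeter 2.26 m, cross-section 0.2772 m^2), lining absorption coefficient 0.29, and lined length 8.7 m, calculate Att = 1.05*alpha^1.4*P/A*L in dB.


alpha^1.4 = 0.29^1.4 = 0.176749
Attenuation rate = 1.05 * alpha^1.4 * P / A
= 1.05 * 0.176749 * 2.26 / 0.2772 = 1.51308 dB/m
Total Att = 1.51308 * 8.7 = 13.164 dB


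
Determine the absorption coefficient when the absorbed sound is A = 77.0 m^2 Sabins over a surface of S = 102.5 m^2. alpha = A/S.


Absorption coefficient = absorbed power / incident power
alpha = A / S = 77.0 / 102.5 = 0.75122


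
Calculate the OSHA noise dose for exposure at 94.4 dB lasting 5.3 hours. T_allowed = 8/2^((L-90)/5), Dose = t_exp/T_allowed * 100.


T_allowed = 8 / 2^((94.4 - 90)/5) = 4.34694 hr
Dose = 5.3 / 4.34694 * 100 = 121.92 %


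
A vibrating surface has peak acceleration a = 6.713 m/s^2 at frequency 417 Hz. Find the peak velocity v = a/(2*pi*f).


omega = 2*pi*f = 2*pi*417 = 2620.09 rad/s
v = a / omega = 6.713 / 2620.09 = 0.0025621 m/s


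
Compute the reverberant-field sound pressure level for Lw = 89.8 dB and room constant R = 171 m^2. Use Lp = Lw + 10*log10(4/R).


4/R = 4/171 = 0.0233918
Lp = 89.8 + 10*log10(0.0233918) = 73.491 dB


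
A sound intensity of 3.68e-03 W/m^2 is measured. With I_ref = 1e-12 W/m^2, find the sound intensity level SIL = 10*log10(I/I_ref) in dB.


I / I_ref = 3.68e-03 / 1e-12 = 3.68e+09
SIL = 10 * log10(3.68e+09) = 95.658 dB


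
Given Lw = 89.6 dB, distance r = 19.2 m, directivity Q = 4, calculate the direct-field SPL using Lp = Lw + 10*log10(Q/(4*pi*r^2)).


4*pi*r^2 = 4*pi*19.2^2 = 4632.47 m^2
Q / (4*pi*r^2) = 4 / 4632.47 = 0.00086347
Lp = 89.6 + 10*log10(0.00086347) = 58.962 dB


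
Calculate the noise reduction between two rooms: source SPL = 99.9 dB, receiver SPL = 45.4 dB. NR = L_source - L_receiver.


NR = L_source - L_receiver (difference between source and receiving room levels)
NR = 99.9 - 45.4 = 54.5 dB


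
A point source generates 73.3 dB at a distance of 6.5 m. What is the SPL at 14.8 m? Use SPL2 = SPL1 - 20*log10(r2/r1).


r2/r1 = 14.8/6.5 = 2.27692
Correction = 20*log10(2.27692) = 7.14696 dB
SPL2 = 73.3 - 7.14696 = 66.153 dB


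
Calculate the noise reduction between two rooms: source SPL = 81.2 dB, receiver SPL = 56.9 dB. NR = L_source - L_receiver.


NR = L_source - L_receiver (difference between source and receiving room levels)
NR = 81.2 - 56.9 = 24.3 dB


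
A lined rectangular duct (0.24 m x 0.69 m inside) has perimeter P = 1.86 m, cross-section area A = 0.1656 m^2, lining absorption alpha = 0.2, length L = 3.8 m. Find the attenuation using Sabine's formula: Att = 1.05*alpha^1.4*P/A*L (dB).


alpha^1.4 = 0.2^1.4 = 0.105061
Attenuation rate = 1.05 * alpha^1.4 * P / A
= 1.05 * 0.105061 * 1.86 / 0.1656 = 1.23903 dB/m
Total Att = 1.23903 * 3.8 = 4.7083 dB


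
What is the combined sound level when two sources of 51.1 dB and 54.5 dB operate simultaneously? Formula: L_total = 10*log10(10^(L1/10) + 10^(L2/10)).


10^(51.1/10) = 128825
10^(54.5/10) = 281838
Sum = 128825 + 281838 = 410663
L_total = 10*log10(410663) = 56.135 dB


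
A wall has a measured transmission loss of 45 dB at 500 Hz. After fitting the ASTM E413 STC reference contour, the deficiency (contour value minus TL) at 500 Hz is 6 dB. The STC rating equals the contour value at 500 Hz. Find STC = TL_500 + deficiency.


By ASTM E413, STC = value of the fitted reference contour at 500 Hz.
Contour value at 500 Hz = TL_500 + deficiency = 45 + 6 = 51
STC = 51


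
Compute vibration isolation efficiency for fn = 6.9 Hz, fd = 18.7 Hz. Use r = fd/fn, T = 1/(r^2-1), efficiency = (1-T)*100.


r = 18.7 / 6.9 = 2.71014
r^2 - 1 = 2.71014^2 - 1 = 6.34486
T = 1/6.34486 = 0.157608
Efficiency = (1 - 0.157608)*100 = 84.239 %


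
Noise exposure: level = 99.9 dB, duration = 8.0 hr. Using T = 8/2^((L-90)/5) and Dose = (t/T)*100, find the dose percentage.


T_allowed = 8 / 2^((99.9 - 90)/5) = 2.02792 hr
Dose = 8.0 / 2.02792 * 100 = 394.49 %


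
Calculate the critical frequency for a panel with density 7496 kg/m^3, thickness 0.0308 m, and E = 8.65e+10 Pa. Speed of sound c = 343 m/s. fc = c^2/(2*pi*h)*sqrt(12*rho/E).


12*rho/E = 12*7496/8.65e+10 = 1.03991e-06
sqrt(12*rho/E) = sqrt(1.03991e-06) = 0.00101976
c^2/(2*pi*h) = 343^2/(2*pi*0.0308) = 607936
fc = 607936 * 0.00101976 = 619.95 Hz


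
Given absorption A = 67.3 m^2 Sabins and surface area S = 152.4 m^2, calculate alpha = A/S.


Absorption coefficient = absorbed power / incident power
alpha = A / S = 67.3 / 152.4 = 0.4416


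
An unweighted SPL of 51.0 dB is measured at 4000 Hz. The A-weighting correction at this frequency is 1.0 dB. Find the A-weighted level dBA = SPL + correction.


A-weighting table: 4000 Hz -> 1.0 dB correction
SPL_A = SPL + correction = 51.0 + (1.0) = 52 dBA


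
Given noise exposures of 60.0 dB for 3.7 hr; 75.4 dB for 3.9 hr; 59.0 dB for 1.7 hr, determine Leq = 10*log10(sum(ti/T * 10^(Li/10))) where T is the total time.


T_total = 3.7 + 3.9 + 1.7 = 9.3 hr
(3.7/9.3) * 10^(60.0/10) = 397849
(3.9/9.3) * 10^(75.4/10) = 1.45406e+07
(1.7/9.3) * 10^(59.0/10) = 145200
Sum = 397849 + 1.45406e+07 + 145200 = 1.50836e+07
Leq = 10*log10(1.50836e+07) = 71.785 dB


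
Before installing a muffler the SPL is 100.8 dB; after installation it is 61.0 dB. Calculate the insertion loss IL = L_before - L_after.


Insertion loss = SPL without muffler - SPL with muffler
IL = 100.8 - 61.0 = 39.8 dB


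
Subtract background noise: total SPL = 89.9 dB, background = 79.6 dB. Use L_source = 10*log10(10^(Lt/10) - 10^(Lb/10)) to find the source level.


10^(89.9/10) = 9.77237e+08
10^(79.6/10) = 9.12011e+07
Difference = 9.77237e+08 - 9.12011e+07 = 8.86036e+08
L_source = 10*log10(8.86036e+08) = 89.475 dB


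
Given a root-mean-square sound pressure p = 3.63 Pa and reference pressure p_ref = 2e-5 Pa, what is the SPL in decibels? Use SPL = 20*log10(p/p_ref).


p / p_ref = 3.63 / 2e-5 = 181500
SPL = 20 * log10(181500) = 105.18 dB


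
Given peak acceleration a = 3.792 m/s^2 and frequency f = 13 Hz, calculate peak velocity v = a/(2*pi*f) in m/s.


omega = 2*pi*f = 2*pi*13 = 81.6814 rad/s
v = a / omega = 3.792 / 81.6814 = 0.046424 m/s


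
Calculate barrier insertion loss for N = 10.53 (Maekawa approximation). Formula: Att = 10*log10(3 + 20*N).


3 + 20*N = 3 + 20*10.53 = 213.6
Att = 10*log10(213.6) = 23.296 dB


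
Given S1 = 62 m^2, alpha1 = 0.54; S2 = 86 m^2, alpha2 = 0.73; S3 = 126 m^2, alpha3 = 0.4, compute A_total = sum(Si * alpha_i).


62 * 0.54 = 33.48
86 * 0.73 = 62.78
126 * 0.4 = 50.4
A_total = 33.48 + 62.78 + 50.4 = 146.66 m^2
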